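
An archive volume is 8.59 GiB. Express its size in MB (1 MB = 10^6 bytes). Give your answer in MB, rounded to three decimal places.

9,223.442 MB

8.59 GiB = 8.59 × 2^30 bytes = 9,223,442,268.16 bytes
1 MB = 1,000,000 bytes
9,223,442,268.16 / 1,000,000 = 9,223.442 MB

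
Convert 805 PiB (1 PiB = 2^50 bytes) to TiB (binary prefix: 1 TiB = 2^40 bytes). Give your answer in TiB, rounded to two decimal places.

824,320.00 TiB

805 PiB = 805 × 2^50 bytes = 906,349,425,008,312,320 bytes
1 TiB = 2^40 bytes = 1,099,511,627,776 bytes
906,349,425,008,312,320 / 1,099,511,627,776 = 824,320.00 TiB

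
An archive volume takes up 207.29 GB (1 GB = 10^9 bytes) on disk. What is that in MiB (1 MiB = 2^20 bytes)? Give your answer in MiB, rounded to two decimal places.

197,687.15 MiB

207.29 GB × 1,000,000,000 bytes/GB = 207,290,000,000 bytes
1 MiB = 2^20 bytes = 1,048,576 bytes
207,290,000,000 / 1,048,576 = 197,687.15 MiB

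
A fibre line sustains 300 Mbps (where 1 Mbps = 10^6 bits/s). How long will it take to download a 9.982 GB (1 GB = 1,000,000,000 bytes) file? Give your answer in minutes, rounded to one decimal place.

4.4 minutes

9.982 GB = 9,982,000,000 bytes = 79,856,000,000 bits
300 Mbps = 300,000,000 bits/s
time = 79,856,000,000 / 300,000,000 = 266.19 s
266.19 s / 60 = 4.4 minutes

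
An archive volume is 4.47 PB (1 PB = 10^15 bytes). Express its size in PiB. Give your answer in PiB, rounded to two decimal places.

3.97 PiB

4.47 PB = 4.47 × 10^15 bytes = 4,470,000,000,000,000 bytes
1 PiB = 2^50 bytes = 1,125,899,906,842,624 bytes
4,470,000,000,000,000 / 1,125,899,906,842,624 = 3.97 PiB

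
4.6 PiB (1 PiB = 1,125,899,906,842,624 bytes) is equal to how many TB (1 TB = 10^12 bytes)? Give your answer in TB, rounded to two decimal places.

5,179.14 TB

4.6 PiB × 1,125,899,906,842,624 bytes/PiB = 5,179,139,571,476,070.4 bytes
1 TB = 10^12 bytes = 1,000,000,000,000 bytes
5,179,139,571,476,070.4 / 1,000,000,000,000 = 5,179.14 TB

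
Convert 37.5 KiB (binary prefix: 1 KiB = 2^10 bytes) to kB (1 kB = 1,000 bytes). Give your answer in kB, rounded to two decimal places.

38.40 kB

37.5 KiB × 1,024 bytes/KiB = 38,400 bytes
1 kB = 1,000 bytes
38,400 / 1,000 = 38.40 kB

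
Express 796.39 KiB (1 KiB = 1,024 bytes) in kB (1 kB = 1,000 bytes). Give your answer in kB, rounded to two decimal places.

796.39 KiB = 796.39 × 2^10 bytes = 815,503.36 bytes
1 kB = 10^3 bytes = 1,000 bytes
815,503.36 / 1,000 = 815.50 kB

815.50 kB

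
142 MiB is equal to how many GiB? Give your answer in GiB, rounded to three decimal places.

0.139 GiB

142 MiB = 142 × 2^20 bytes = 148,897,792 bytes
1 GiB = 1,073,741,824 bytes
148,897,792 / 1,073,741,824 = 0.139 GiB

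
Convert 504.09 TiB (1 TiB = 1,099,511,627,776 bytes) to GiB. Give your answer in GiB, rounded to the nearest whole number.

516,188 GiB

504.09 TiB = 504.09 × 2^40 bytes = 554,252,816,445,603.84 bytes
1 GiB = 2^30 bytes = 1,073,741,824 bytes
554,252,816,445,603.84 / 1,073,741,824 = 516,188 GiB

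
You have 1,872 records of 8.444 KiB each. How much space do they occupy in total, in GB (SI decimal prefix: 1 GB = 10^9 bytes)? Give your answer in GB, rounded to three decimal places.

Total = 1,872 × 8.444 KiB = 15807.168 KiB
= 15807.168 × 1,024 bytes = 16,186,540.032 bytes
1 GB = 1,000,000,000 bytes
16,186,540.032 / 1,000,000,000 = 0.016 GB

0.016 GB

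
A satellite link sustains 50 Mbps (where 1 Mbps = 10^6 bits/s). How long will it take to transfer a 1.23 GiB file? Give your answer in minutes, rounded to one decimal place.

3.5 minutes

1.23 GiB = 1,320,702,443.52 bytes = 10,565,619,548.16 bits
50 Mbps = 50,000,000 bits/s
time = 10,565,619,548.16 / 50,000,000 = 211.31 s
211.31 s / 60 = 3.5 minutes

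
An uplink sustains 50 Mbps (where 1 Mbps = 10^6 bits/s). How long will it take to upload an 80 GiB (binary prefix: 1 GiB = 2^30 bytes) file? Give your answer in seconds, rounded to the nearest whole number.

13,744 seconds

80 GiB = 85,899,345,920 bytes = 687,194,767,360 bits
50 Mbps = 50,000,000 bits/s
time = 687,194,767,360 / 50,000,000 = 13,744 s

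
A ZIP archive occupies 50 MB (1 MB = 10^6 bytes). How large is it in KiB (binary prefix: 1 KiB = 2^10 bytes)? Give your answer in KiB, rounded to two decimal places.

50 MB = 50 × 10^6 bytes = 50,000,000 bytes
1 KiB = 2^10 bytes = 1,024 bytes
50,000,000 / 1,024 = 48,828.13 KiB

48,828.13 KiB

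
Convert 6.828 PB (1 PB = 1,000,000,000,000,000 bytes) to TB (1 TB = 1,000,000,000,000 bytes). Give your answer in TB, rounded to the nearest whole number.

6.828 PB = 6.828 × 10^15 bytes = 6,828,000,000,000,000 bytes
1 TB = 10^12 bytes = 1,000,000,000,000 bytes
6,828,000,000,000,000 / 1,000,000,000,000 = 6,828 TB

6,828 TB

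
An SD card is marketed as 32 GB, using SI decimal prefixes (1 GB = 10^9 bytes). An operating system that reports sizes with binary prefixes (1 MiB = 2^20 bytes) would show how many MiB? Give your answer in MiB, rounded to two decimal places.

32 GB = 32 × 10^9 bytes = 32,000,000,000 bytes
1 MiB = 1,048,576 bytes
32,000,000,000 / 1,048,576 = 30,517.58 MiB

30,517.58 MiB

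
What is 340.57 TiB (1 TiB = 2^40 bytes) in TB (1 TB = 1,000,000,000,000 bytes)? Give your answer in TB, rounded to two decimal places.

340.57 TiB = 340.57 × 2^40 bytes = 374,460,675,071,672.32 bytes
1 TB = 1,000,000,000,000 bytes
374,460,675,071,672.32 / 1,000,000,000,000 = 374.46 TB

374.46 TB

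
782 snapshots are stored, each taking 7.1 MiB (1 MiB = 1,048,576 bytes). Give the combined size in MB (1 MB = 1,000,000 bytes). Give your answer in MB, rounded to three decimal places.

5,821.904 MB

Total = 782 × 7.1 MiB = 5552.2 MiB
= 5552.2 × 1,048,576 bytes = 5,821,903,667.2 bytes
1 MB = 1,000,000 bytes
5,821,903,667.2 / 1,000,000 = 5,821.904 MB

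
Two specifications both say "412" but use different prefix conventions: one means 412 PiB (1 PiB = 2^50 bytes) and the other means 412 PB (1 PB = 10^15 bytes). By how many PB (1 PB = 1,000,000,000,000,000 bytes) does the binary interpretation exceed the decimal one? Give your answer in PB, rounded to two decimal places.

412 PiB = 412 × 1,125,899,906,842,624 = 463,870,761,619,161,088 bytes
412 PB = 412 × 1,000,000,000,000,000 = 412,000,000,000,000,000 bytes
difference = 51,870,761,619,161,088 bytes
51,870,761,619,161,088 / 1,000,000,000,000,000 = 51.87 PB

51.87 PB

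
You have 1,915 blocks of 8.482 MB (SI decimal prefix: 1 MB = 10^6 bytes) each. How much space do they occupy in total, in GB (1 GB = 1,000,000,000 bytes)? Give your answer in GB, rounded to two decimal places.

16.24 GB

Total = 1,915 × 8.482 MB = 16243.03 MB
= 16243.03 × 1,000,000 bytes = 16,243,030,000 bytes
1 GB = 1,000,000,000 bytes
16,243,030,000 / 1,000,000,000 = 16.24 GB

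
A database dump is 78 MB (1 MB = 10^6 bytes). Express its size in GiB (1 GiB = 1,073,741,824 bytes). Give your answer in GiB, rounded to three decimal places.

0.073 GiB

78 MB × 1,000,000 bytes/MB = 78,000,000 bytes
1 GiB = 1,073,741,824 bytes
78,000,000 / 1,073,741,824 = 0.073 GiB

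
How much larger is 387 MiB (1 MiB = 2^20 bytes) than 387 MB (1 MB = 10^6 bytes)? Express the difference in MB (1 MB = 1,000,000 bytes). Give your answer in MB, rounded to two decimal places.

18.80 MB

387 MiB = 387 × 1,048,576 = 405,798,912 bytes
387 MB = 387 × 1,000,000 = 387,000,000 bytes
difference = 18,798,912 bytes
18,798,912 / 1,000,000 = 18.80 MB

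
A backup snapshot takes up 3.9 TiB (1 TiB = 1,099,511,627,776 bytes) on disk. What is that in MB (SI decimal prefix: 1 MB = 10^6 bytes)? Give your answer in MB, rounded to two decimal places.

4,288,095.35 MB

3.9 TiB × 1,099,511,627,776 bytes/TiB = 4,288,095,348,326.4 bytes
1 MB = 1,000,000 bytes
4,288,095,348,326.4 / 1,000,000 = 4,288,095.35 MB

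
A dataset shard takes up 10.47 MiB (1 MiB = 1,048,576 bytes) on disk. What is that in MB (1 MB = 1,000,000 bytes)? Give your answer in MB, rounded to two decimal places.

10.98 MB

10.47 MiB = 10.47 × 2^20 bytes = 10,978,590.72 bytes
1 MB = 1,000,000 bytes
10,978,590.72 / 1,000,000 = 10.98 MB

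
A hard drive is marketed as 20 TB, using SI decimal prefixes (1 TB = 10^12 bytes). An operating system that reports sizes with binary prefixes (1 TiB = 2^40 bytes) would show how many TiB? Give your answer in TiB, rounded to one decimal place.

20 TB = 20 × 10^12 bytes = 20,000,000,000,000 bytes
1 TiB = 1,099,511,627,776 bytes
20,000,000,000,000 / 1,099,511,627,776 = 18.2 TiB

18.2 TiB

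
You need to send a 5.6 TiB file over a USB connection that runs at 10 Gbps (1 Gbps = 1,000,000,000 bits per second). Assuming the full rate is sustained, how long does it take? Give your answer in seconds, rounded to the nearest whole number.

4,926 seconds

5.6 TiB = 6,157,265,115,545.6 bytes = 49,258,120,924,364.8 bits
10 Gbps = 10,000,000,000 bits/s
time = 49,258,120,924,364.8 / 10,000,000,000 = 4,926 s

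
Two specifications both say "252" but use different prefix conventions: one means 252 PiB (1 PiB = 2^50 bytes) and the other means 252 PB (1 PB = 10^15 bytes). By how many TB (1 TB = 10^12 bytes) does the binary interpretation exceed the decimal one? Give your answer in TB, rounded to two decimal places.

252 PiB = 252 × 1,125,899,906,842,624 = 283,726,776,524,341,248 bytes
252 PB = 252 × 1,000,000,000,000,000 = 252,000,000,000,000,000 bytes
difference = 31,726,776,524,341,248 bytes
31,726,776,524,341,248 / 1,000,000,000,000 = 31,726.78 TB

31,726.78 TB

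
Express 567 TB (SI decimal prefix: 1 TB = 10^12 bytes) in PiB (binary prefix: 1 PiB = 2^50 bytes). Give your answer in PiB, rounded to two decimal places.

567 TB × 1,000,000,000,000 bytes/TB = 567,000,000,000,000 bytes
1 PiB = 1,125,899,906,842,624 bytes
567,000,000,000,000 / 1,125,899,906,842,624 = 0.50 PiB

0.50 PiB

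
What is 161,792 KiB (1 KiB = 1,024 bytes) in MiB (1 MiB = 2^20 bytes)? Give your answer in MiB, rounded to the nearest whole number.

158 MiB

161,792 KiB = 161,792 × 2^10 bytes = 165,675,008 bytes
1 MiB = 2^20 bytes = 1,048,576 bytes
165,675,008 / 1,048,576 = 158 MiB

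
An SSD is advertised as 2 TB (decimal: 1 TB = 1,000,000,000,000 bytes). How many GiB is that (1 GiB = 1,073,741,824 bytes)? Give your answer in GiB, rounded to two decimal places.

1,862.65 GiB

2 TB = 2 × 10^12 bytes = 2,000,000,000,000 bytes
1 GiB = 2^30 bytes = 1,073,741,824 bytes
2,000,000,000,000 / 1,073,741,824 = 1,862.65 GiB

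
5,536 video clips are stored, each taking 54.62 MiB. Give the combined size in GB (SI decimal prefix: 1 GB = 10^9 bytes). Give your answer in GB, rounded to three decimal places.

317.065 GB

Total = 5,536 × 54.62 MiB = 302376.32 MiB
= 302376.32 × 1,048,576 bytes = 317,064,552,120.32 bytes
1 GB = 1,000,000,000 bytes
317,064,552,120.32 / 1,000,000,000 = 317.065 GB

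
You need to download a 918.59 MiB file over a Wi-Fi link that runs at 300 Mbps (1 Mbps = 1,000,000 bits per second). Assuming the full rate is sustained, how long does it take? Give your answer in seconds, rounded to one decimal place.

25.7 seconds

918.59 MiB = 963,211,427.84 bytes = 7,705,691,422.72 bits
300 Mbps = 300,000,000 bits/s
time = 7,705,691,422.72 / 300,000,000 = 25.7 s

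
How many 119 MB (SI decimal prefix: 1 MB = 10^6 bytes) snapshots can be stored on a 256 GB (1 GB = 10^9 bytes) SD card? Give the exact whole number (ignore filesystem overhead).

Capacity: 256 GB = 256,000,000,000 bytes
Per item: 119 MB = 119,000,000 bytes
⌊256,000,000,000 / 119,000,000⌋ = 2,151

2,151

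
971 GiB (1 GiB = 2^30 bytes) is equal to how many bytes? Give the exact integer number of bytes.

971 × 1,073,741,824 = 1,042,603,311,104 bytes  (1 GiB = 2^30 bytes)

1,042,603,311,104 bytes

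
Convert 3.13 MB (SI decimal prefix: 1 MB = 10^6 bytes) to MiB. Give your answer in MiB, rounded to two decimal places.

2.99 MiB

3.13 MB × 1,000,000 bytes/MB = 3,130,000 bytes
1 MiB = 1,048,576 bytes
3,130,000 / 1,048,576 = 2.99 MiB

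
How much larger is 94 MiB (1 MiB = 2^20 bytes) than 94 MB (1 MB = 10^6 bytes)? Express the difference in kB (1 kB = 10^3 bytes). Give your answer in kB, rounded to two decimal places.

4,566.14 kB

94 MiB = 94 × 1,048,576 = 98,566,144 bytes
94 MB = 94 × 1,000,000 = 94,000,000 bytes
difference = 4,566,144 bytes
4,566,144 / 1,000 = 4,566.14 kB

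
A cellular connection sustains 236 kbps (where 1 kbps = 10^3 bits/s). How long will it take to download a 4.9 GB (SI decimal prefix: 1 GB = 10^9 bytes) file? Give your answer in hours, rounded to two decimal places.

4.9 GB = 4,900,000,000 bytes = 39,200,000,000 bits
236 kbps = 236,000 bits/s
time = 39,200,000,000 / 236,000 = 166,101.6949 s
166,101.6949 s / 3600 = 46.14 hours

46.14 hours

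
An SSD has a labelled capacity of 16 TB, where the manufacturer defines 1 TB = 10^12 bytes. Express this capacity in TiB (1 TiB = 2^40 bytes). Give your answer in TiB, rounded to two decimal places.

14.55 TiB

16 TB = 16 × 10^12 bytes = 16,000,000,000,000 bytes
1 TiB = 2^40 bytes = 1,099,511,627,776 bytes
16,000,000,000,000 / 1,099,511,627,776 = 14.55 TiB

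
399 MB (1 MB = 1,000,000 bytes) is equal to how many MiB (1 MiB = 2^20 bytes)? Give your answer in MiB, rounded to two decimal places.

399 MB = 399 × 10^6 bytes = 399,000,000 bytes
1 MiB = 1,048,576 bytes
399,000,000 / 1,048,576 = 380.52 MiB

380.52 MiB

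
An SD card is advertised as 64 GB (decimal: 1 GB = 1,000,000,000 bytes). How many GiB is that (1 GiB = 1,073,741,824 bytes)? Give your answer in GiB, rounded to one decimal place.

64 GB = 64 × 10^9 bytes = 64,000,000,000 bytes
1 GiB = 2^30 bytes = 1,073,741,824 bytes
64,000,000,000 / 1,073,741,824 = 59.6 GiB

59.6 GiB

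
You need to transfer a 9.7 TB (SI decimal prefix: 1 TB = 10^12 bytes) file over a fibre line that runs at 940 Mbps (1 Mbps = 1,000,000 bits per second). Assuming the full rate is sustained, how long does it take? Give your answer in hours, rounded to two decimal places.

9.7 TB = 9,700,000,000,000 bytes = 77,600,000,000,000 bits
940 Mbps = 940,000,000 bits/s
time = 77,600,000,000,000 / 940,000,000 = 82,553.1915 s
82,553.1915 s / 3600 = 22.93 hours

22.93 hours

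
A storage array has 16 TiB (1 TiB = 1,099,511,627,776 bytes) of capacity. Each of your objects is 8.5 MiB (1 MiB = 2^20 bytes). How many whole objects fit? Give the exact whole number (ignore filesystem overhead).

Capacity: 16 TiB = 17,592,186,044,416 bytes
Per item: 8.5 MiB = 8,912,896 bytes
⌊17,592,186,044,416 / 8,912,896⌋ = 1,973,790

1,973,790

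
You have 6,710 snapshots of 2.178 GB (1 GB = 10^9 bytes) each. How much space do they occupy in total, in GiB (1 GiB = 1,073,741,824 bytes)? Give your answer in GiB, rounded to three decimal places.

13,610.702 GiB

Total = 6,710 × 2.178 GB = 14614.38 GB
= 14614.38 × 1,000,000,000 bytes = 14,614,380,000,000 bytes
1 GiB = 1,073,741,824 bytes
14,614,380,000,000 / 1,073,741,824 = 13,610.702 GiB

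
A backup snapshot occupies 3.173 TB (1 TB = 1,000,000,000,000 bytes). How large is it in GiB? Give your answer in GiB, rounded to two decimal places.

3.173 TB = 3.173 × 10^12 bytes = 3,173,000,000,000 bytes
1 GiB = 1,073,741,824 bytes
3,173,000,000,000 / 1,073,741,824 = 2,955.09 GiB

2,955.09 GiB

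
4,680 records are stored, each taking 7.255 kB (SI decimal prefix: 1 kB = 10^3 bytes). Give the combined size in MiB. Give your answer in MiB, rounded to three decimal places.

Total = 4,680 × 7.255 kB = 33953.4 kB
= 33953.4 × 1,000 bytes = 33,953,400 bytes
1 MiB = 1,048,576 bytes
33,953,400 / 1,048,576 = 32.380 MiB

32.380 MiB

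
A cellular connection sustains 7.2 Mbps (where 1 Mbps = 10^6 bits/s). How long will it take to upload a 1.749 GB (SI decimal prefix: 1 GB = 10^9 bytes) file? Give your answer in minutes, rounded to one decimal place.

32.4 minutes

1.749 GB = 1,749,000,000 bytes = 13,992,000,000 bits
7.2 Mbps = 7,200,000 bits/s
time = 13,992,000,000 / 7,200,000 = 1,943.33 s
1,943.33 s / 60 = 32.4 minutes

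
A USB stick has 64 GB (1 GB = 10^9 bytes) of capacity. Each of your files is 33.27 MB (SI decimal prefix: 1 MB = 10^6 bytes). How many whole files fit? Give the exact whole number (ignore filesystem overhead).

Capacity: 64 GB = 64,000,000,000 bytes
Per item: 33.27 MB = 33,270,000 bytes
⌊64,000,000,000 / 33,270,000⌋ = 1,923

1,923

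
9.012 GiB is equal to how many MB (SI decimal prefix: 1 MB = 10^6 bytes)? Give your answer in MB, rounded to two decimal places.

9.012 GiB = 9.012 × 2^30 bytes = 9,676,561,317.888 bytes
1 MB = 10^6 bytes = 1,000,000 bytes
9,676,561,317.888 / 1,000,000 = 9,676.56 MB

9,676.56 MB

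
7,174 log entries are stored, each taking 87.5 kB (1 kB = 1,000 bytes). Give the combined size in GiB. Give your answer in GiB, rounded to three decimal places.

Total = 7,174 × 87.5 kB = 627,725 kB
= 627,725 × 1,000 bytes = 627,725,000 bytes
1 GiB = 1,073,741,824 bytes
627,725,000 / 1,073,741,824 = 0.585 GiB

0.585 GiB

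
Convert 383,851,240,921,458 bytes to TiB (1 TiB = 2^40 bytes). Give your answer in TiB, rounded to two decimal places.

383,851,240,921,458 bytes given.
1 TiB = 1,099,511,627,776 bytes
383,851,240,921,458 / 1,099,511,627,776 = 349.11 TiB

349.11 TiB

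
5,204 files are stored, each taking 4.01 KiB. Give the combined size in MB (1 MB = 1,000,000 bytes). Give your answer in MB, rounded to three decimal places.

Total = 5,204 × 4.01 KiB = 20868.04 KiB
= 20868.04 × 1,024 bytes = 21,368,872.96 bytes
1 MB = 1,000,000 bytes
21,368,872.96 / 1,000,000 = 21.369 MB

21.369 MB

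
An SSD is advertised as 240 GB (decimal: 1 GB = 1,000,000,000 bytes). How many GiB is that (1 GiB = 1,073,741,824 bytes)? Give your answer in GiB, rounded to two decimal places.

223.52 GiB

240 GB = 240 × 10^9 bytes = 240,000,000,000 bytes
1 GiB = 2^30 bytes = 1,073,741,824 bytes
240,000,000,000 / 1,073,741,824 = 223.52 GiB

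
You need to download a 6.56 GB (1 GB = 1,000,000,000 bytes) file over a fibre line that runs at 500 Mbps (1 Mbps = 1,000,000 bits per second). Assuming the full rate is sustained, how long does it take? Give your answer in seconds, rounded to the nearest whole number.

6.56 GB = 6,560,000,000 bytes = 52,480,000,000 bits
500 Mbps = 500,000,000 bits/s
time = 52,480,000,000 / 500,000,000 = 105 s

105 seconds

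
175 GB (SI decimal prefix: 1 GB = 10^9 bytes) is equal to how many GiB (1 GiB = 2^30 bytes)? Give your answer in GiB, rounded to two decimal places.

175 GB = 175 × 10^9 bytes = 175,000,000,000 bytes
1 GiB = 2^30 bytes = 1,073,741,824 bytes
175,000,000,000 / 1,073,741,824 = 162.98 GiB

162.98 GiB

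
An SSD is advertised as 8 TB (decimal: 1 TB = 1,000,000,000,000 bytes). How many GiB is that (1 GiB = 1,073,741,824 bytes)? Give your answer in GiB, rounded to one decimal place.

7,450.6 GiB

8 TB = 8 × 10^12 bytes = 8,000,000,000,000 bytes
1 GiB = 2^30 bytes = 1,073,741,824 bytes
8,000,000,000,000 / 1,073,741,824 = 7,450.6 GiB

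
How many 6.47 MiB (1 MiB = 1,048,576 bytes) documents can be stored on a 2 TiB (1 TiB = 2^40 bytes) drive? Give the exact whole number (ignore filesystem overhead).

Capacity: 2 TiB = 2,199,023,255,552 bytes
Per item: 6.47 MiB = 6,784,286.72 bytes
⌊2,199,023,255,552 / 6,784,286.72⌋ = 324,134

324,134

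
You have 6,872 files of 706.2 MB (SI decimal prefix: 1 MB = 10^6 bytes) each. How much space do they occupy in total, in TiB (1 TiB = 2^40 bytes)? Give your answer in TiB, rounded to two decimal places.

Total = 6,872 × 706.2 MB = 4853006.4 MB
= 4853006.4 × 1,000,000 bytes = 4,853,006,400,000 bytes
1 TiB = 1,099,511,627,776 bytes
4,853,006,400,000 / 1,099,511,627,776 = 4.41 TiB

4.41 TiB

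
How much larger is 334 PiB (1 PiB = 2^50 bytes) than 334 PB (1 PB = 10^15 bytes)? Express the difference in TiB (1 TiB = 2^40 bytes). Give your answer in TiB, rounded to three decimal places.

334 PiB = 334 × 1,125,899,906,842,624 = 376,050,568,885,436,416 bytes
334 PB = 334 × 1,000,000,000,000,000 = 334,000,000,000,000,000 bytes
difference = 42,050,568,885,436,416 bytes
42,050,568,885,436,416 / 1,099,511,627,776 = 38,244.770 TiB

38,244.770 TiB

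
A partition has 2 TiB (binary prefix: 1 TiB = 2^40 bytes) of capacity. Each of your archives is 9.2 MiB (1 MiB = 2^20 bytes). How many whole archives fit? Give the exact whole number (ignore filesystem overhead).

227,951

Capacity: 2 TiB = 2,199,023,255,552 bytes
Per item: 9.2 MiB = 9,646,899.2 bytes
⌊2,199,023,255,552 / 9,646,899.2⌋ = 227,951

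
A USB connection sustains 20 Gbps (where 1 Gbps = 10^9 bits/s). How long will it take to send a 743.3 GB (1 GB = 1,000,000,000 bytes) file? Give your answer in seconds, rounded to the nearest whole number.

297 seconds

743.3 GB = 743,300,000,000 bytes = 5,946,400,000,000 bits
20 Gbps = 20,000,000,000 bits/s
time = 5,946,400,000,000 / 20,000,000,000 = 297 s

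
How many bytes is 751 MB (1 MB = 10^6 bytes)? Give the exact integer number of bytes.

751 × 1,000,000 = 751,000,000 bytes  (1 MB = 10^6 bytes)

751,000,000 bytes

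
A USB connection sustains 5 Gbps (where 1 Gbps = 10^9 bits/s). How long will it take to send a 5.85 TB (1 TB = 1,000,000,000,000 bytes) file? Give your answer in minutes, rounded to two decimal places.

5.85 TB = 5,850,000,000,000 bytes = 46,800,000,000,000 bits
5 Gbps = 5,000,000,000 bits/s
time = 46,800,000,000,000 / 5,000,000,000 = 9,360.000 s
9,360.000 s / 60 = 156.00 minutes

156.00 minutes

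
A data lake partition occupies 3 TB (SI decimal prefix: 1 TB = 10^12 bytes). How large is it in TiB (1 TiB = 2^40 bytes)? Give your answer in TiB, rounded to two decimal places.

3 TB × 1,000,000,000,000 bytes/TB = 3,000,000,000,000 bytes
1 TiB = 2^40 bytes = 1,099,511,627,776 bytes
3,000,000,000,000 / 1,099,511,627,776 = 2.73 TiB

2.73 TiB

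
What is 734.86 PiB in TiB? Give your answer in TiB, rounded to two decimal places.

734.86 PiB × 1,125,899,906,842,624 bytes/PiB = 827,378,805,542,370,672.64 bytes
1 TiB = 1,099,511,627,776 bytes
827,378,805,542,370,672.64 / 1,099,511,627,776 = 752,496.64 TiB

752,496.64 TiB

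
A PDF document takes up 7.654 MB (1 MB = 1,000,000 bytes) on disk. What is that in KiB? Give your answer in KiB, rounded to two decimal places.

7,474.61 KiB

7.654 MB = 7.654 × 10^6 bytes = 7,654,000 bytes
1 KiB = 1,024 bytes
7,654,000 / 1,024 = 7,474.61 KiB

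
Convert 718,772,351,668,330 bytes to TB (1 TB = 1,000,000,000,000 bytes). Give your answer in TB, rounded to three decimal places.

718.772 TB

718,772,351,668,330 bytes given.
1 TB = 1,000,000,000,000 bytes
718,772,351,668,330 / 1,000,000,000,000 = 718.772 TB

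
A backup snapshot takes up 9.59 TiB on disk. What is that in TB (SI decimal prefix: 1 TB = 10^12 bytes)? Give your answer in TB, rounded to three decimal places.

9.59 TiB = 9.59 × 2^40 bytes = 10,544,316,510,371.84 bytes
1 TB = 10^12 bytes = 1,000,000,000,000 bytes
10,544,316,510,371.84 / 1,000,000,000,000 = 10.544 TB

10.544 TB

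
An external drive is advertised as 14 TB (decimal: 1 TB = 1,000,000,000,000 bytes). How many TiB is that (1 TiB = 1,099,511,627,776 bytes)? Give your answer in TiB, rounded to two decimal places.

12.73 TiB

14 TB × 1,000,000,000,000 bytes/TB = 14,000,000,000,000 bytes
1 TiB = 2^40 bytes = 1,099,511,627,776 bytes
14,000,000,000,000 / 1,099,511,627,776 = 12.73 TiB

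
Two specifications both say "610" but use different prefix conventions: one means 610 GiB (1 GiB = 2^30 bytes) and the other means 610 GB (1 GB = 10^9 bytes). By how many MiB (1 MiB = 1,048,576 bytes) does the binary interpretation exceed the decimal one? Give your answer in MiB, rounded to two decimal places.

42,898.67 MiB

610 GiB = 610 × 1,073,741,824 = 654,982,512,640 bytes
610 GB = 610 × 1,000,000,000 = 610,000,000,000 bytes
difference = 44,982,512,640 bytes
44,982,512,640 / 1,048,576 = 42,898.67 MiB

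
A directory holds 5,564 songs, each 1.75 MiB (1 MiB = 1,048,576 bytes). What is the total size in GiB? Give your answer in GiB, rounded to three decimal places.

Total = 5,564 × 1.75 MiB = 9737 MiB
= 9737 × 1,048,576 bytes = 10,209,984,512 bytes
1 GiB = 1,073,741,824 bytes
10,209,984,512 / 1,073,741,824 = 9.509 GiB

9.509 GiB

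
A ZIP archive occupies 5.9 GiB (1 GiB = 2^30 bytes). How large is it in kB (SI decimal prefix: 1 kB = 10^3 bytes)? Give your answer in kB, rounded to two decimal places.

6,335,076.76 kB

5.9 GiB × 1,073,741,824 bytes/GiB = 6,335,076,761.6 bytes
1 kB = 10^3 bytes = 1,000 bytes
6,335,076,761.6 / 1,000 = 6,335,076.76 kB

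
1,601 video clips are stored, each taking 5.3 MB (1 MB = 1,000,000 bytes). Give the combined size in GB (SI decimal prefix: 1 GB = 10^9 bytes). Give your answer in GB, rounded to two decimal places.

8.49 GB

Total = 1,601 × 5.3 MB = 8485.3 MB
= 8485.3 × 1,000,000 bytes = 8,485,300,000 bytes
1 GB = 1,000,000,000 bytes
8,485,300,000 / 1,000,000,000 = 8.49 GB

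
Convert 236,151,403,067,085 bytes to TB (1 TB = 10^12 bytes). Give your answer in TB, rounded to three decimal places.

236.151 TB

236,151,403,067,085 bytes given.
1 TB = 10^12 bytes = 1,000,000,000,000 bytes
236,151,403,067,085 / 1,000,000,000,000 = 236.151 TB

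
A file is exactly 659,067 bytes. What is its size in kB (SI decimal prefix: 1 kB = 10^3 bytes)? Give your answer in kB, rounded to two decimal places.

659.07 kB

659,067 bytes given.
1 kB = 10^3 bytes = 1,000 bytes
659,067 / 1,000 = 659.07 kB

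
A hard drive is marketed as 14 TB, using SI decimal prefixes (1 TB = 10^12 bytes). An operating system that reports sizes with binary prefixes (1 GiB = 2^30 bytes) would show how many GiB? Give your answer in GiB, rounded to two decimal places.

13,038.52 GiB

14 TB × 1,000,000,000,000 bytes/TB = 14,000,000,000,000 bytes
1 GiB = 2^30 bytes = 1,073,741,824 bytes
14,000,000,000,000 / 1,073,741,824 = 13,038.52 GiB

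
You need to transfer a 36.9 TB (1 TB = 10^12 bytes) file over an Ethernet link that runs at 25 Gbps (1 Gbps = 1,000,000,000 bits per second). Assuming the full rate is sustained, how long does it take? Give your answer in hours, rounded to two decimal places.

36.9 TB = 36,900,000,000,000 bytes = 295,200,000,000,000 bits
25 Gbps = 25,000,000,000 bits/s
time = 295,200,000,000,000 / 25,000,000,000 = 11,808.0000 s
11,808.0000 s / 3600 = 3.28 hours

3.28 hours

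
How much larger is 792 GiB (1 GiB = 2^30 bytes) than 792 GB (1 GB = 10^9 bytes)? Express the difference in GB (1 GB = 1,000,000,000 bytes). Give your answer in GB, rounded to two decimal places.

792 GiB = 792 × 1,073,741,824 = 850,403,524,608 bytes
792 GB = 792 × 1,000,000,000 = 792,000,000,000 bytes
difference = 58,403,524,608 bytes
58,403,524,608 / 1,000,000,000 = 58.40 GB

58.40 GB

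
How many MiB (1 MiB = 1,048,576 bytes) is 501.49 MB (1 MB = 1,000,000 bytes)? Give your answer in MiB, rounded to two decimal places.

478.26 MiB

501.49 MB = 501.49 × 10^6 bytes = 501,490,000 bytes
1 MiB = 1,048,576 bytes
501,490,000 / 1,048,576 = 478.26 MiB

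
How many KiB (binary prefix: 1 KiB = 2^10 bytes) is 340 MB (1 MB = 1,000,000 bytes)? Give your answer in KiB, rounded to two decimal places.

340 MB × 1,000,000 bytes/MB = 340,000,000 bytes
1 KiB = 2^10 bytes = 1,024 bytes
340,000,000 / 1,024 = 332,031.25 KiB

332,031.25 KiB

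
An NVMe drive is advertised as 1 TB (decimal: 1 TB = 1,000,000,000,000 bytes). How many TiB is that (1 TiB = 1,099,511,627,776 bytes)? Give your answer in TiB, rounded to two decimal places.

1 TB = 1 × 10^12 bytes = 1,000,000,000,000 bytes
1 TiB = 1,099,511,627,776 bytes
1,000,000,000,000 / 1,099,511,627,776 = 0.91 TiB

0.91 TiB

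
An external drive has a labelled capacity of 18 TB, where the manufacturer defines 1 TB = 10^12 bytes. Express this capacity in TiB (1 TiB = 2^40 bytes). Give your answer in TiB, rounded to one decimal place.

16.4 TiB

18 TB = 18 × 10^12 bytes = 18,000,000,000,000 bytes
1 TiB = 1,099,511,627,776 bytes
18,000,000,000,000 / 1,099,511,627,776 = 16.4 TiB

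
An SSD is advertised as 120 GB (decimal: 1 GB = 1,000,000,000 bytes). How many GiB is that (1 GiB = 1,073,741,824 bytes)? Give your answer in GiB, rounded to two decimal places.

120 GB = 120 × 10^9 bytes = 120,000,000,000 bytes
1 GiB = 2^30 bytes = 1,073,741,824 bytes
120,000,000,000 / 1,073,741,824 = 111.76 GiB

111.76 GiB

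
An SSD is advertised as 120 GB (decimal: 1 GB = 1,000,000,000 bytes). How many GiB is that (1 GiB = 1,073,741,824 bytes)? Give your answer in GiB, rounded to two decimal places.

111.76 GiB

120 GB = 120 × 10^9 bytes = 120,000,000,000 bytes
1 GiB = 1,073,741,824 bytes
120,000,000,000 / 1,073,741,824 = 111.76 GiB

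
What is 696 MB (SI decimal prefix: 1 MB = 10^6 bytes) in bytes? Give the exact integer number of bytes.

696,000,000 bytes

696 × 1,000,000 = 696,000,000 bytes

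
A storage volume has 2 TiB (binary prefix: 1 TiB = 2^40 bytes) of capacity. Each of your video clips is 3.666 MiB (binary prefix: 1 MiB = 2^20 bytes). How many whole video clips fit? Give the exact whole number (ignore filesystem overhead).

Capacity: 2 TiB = 2,199,023,255,552 bytes
Per item: 3.666 MiB = 3,844,079.616 bytes
⌊2,199,023,255,552 / 3,844,079.616⌋ = 572,054

572,054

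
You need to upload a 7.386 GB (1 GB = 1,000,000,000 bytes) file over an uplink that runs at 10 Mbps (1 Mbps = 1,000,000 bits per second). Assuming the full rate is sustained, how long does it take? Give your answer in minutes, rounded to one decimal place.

98.5 minutes

7.386 GB = 7,386,000,000 bytes = 59,088,000,000 bits
10 Mbps = 10,000,000 bits/s
time = 59,088,000,000 / 10,000,000 = 5,908.80 s
5,908.80 s / 60 = 98.5 minutes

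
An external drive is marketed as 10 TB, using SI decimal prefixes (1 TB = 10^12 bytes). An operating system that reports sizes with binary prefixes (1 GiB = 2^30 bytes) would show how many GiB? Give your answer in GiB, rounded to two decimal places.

9,313.23 GiB

10 TB = 10 × 10^12 bytes = 10,000,000,000,000 bytes
1 GiB = 1,073,741,824 bytes
10,000,000,000,000 / 1,073,741,824 = 9,313.23 GiB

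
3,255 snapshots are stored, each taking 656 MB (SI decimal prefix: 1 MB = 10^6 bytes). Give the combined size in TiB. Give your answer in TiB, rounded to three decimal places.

1.942 TiB

Total = 3,255 × 656 MB = 2,135,280 MB
= 2,135,280 × 1,000,000 bytes = 2,135,280,000,000 bytes
1 TiB = 1,099,511,627,776 bytes
2,135,280,000,000 / 1,099,511,627,776 = 1.942 TiB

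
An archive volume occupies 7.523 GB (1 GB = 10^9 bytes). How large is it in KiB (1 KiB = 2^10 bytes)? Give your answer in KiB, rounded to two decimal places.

7.523 GB = 7.523 × 10^9 bytes = 7,523,000,000 bytes
1 KiB = 2^10 bytes = 1,024 bytes
7,523,000,000 / 1,024 = 7,346,679.69 KiB

7,346,679.69 KiB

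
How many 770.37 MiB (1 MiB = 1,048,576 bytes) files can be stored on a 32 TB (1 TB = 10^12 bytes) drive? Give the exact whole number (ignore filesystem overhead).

39,614

Capacity: 32 TB = 32,000,000,000,000 bytes
Per item: 770.37 MiB = 807,791,493.12 bytes
⌊32,000,000,000,000 / 807,791,493.12⌋ = 39,614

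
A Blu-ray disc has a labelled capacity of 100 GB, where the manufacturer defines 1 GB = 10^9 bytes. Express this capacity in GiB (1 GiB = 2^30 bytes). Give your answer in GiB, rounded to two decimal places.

93.13 GiB

100 GB = 100 × 10^9 bytes = 100,000,000,000 bytes
1 GiB = 2^30 bytes = 1,073,741,824 bytes
100,000,000,000 / 1,073,741,824 = 93.13 GiB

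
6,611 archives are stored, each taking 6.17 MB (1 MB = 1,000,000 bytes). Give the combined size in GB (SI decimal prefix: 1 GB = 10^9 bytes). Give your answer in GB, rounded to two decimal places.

Total = 6,611 × 6.17 MB = 40789.87 MB
= 40789.87 × 1,000,000 bytes = 40,789,870,000 bytes
1 GB = 1,000,000,000 bytes
40,789,870,000 / 1,000,000,000 = 40.79 GB

40.79 GB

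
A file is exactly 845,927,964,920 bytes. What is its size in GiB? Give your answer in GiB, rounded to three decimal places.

845,927,964,920 bytes given.
1 GiB = 2^30 bytes = 1,073,741,824 bytes
845,927,964,920 / 1,073,741,824 = 787.832 GiB

787.832 GiB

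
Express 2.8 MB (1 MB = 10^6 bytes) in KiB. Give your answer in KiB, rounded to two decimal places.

2,734.38 KiB

2.8 MB = 2.8 × 10^6 bytes = 2,800,000 bytes
1 KiB = 2^10 bytes = 1,024 bytes
2,800,000 / 1,024 = 2,734.38 KiB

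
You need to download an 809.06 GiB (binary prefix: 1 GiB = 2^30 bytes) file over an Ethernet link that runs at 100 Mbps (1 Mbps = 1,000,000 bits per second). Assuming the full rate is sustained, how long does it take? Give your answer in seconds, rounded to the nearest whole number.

69,498 seconds

809.06 GiB = 868,721,560,125.44 bytes = 6,949,772,481,003.52 bits
100 Mbps = 100,000,000 bits/s
time = 6,949,772,481,003.52 / 100,000,000 = 69,498 s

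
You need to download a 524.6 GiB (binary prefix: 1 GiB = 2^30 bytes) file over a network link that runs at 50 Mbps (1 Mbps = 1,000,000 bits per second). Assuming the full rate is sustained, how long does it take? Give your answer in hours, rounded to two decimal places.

524.6 GiB = 563,284,960,870.4 bytes = 4,506,279,686,963.2 bits
50 Mbps = 50,000,000 bits/s
time = 4,506,279,686,963.2 / 50,000,000 = 90,125.5937 s
90,125.5937 s / 3600 = 25.03 hours

25.03 hours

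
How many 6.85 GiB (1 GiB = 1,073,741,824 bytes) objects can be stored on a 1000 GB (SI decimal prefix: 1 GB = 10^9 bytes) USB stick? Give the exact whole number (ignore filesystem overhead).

Capacity: 1000 GB = 1,000,000,000,000 bytes
Per item: 6.85 GiB = 7,355,131,494.4 bytes
⌊1,000,000,000,000 / 7,355,131,494.4⌋ = 135

135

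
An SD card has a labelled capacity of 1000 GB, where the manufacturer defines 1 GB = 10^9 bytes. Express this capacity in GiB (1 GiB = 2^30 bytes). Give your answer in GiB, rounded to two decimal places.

931.32 GiB

1000 GB = 1000 × 10^9 bytes = 1,000,000,000,000 bytes
1 GiB = 2^30 bytes = 1,073,741,824 bytes
1,000,000,000,000 / 1,073,741,824 = 931.32 GiB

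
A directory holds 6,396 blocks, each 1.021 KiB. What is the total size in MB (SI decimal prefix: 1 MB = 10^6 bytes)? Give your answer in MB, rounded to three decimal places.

6.687 MB

Total = 6,396 × 1.021 KiB = 6530.316 KiB
= 6530.316 × 1,024 bytes = 6,687,043.584 bytes
1 MB = 1,000,000 bytes
6,687,043.584 / 1,000,000 = 6.687 MB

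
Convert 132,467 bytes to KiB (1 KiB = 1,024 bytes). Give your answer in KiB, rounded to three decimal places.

129.362 KiB

132,467 bytes given.
1 KiB = 1,024 bytes
132,467 / 1,024 = 129.362 KiB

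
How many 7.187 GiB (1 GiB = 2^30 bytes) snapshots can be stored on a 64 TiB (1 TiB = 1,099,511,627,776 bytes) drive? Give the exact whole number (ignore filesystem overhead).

Capacity: 64 TiB = 70,368,744,177,664 bytes
Per item: 7.187 GiB = 7,716,982,489.088 bytes
⌊70,368,744,177,664 / 7,716,982,489.088⌋ = 9,118

9,118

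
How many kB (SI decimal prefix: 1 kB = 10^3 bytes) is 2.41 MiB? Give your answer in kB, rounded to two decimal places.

2,527.07 kB

2.41 MiB = 2.41 × 2^20 bytes = 2,527,068.16 bytes
1 kB = 1,000 bytes
2,527,068.16 / 1,000 = 2,527.07 kB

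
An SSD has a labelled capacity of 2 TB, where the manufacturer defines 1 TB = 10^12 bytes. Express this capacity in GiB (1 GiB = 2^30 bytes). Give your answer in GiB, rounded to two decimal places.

1,862.65 GiB

2 TB = 2 × 10^12 bytes = 2,000,000,000,000 bytes
1 GiB = 2^30 bytes = 1,073,741,824 bytes
2,000,000,000,000 / 1,073,741,824 = 1,862.65 GiB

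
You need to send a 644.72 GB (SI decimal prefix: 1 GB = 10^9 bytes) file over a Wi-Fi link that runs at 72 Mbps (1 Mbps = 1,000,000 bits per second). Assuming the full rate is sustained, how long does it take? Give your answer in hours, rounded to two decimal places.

19.90 hours

644.72 GB = 644,720,000,000 bytes = 5,157,760,000,000 bits
72 Mbps = 72,000,000 bits/s
time = 5,157,760,000,000 / 72,000,000 = 71,635.5556 s
71,635.5556 s / 3600 = 19.90 hours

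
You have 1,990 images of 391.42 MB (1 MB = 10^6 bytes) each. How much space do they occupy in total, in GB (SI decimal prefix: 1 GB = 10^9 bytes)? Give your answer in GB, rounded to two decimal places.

778.93 GB

Total = 1,990 × 391.42 MB = 778925.8 MB
= 778925.8 × 1,000,000 bytes = 778,925,800,000 bytes
1 GB = 1,000,000,000 bytes
778,925,800,000 / 1,000,000,000 = 778.93 GB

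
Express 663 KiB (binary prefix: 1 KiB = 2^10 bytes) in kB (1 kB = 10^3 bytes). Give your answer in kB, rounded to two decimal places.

678.91 kB

663 KiB × 1,024 bytes/KiB = 678,912 bytes
1 kB = 10^3 bytes = 1,000 bytes
678,912 / 1,000 = 678.91 kB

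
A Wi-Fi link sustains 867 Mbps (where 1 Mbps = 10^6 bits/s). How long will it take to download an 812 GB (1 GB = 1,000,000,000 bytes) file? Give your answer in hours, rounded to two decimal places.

812 GB = 812,000,000,000 bytes = 6,496,000,000,000 bits
867 Mbps = 867,000,000 bits/s
time = 6,496,000,000,000 / 867,000,000 = 7,492.5029 s
7,492.5029 s / 3600 = 2.08 hours

2.08 hours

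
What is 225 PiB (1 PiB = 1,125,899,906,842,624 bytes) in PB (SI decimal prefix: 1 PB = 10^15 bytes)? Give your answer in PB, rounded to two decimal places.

253.33 PB

225 PiB × 1,125,899,906,842,624 bytes/PiB = 253,327,479,039,590,400 bytes
1 PB = 1,000,000,000,000,000 bytes
253,327,479,039,590,400 / 1,000,000,000,000,000 = 253.33 PB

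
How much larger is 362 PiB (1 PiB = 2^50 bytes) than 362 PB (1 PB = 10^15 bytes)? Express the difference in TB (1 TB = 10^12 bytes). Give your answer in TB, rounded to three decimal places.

45,575.766 TB

362 PiB = 362 × 1,125,899,906,842,624 = 407,575,766,277,029,888 bytes
362 PB = 362 × 1,000,000,000,000,000 = 362,000,000,000,000,000 bytes
difference = 45,575,766,277,029,888 bytes
45,575,766,277,029,888 / 1,000,000,000,000 = 45,575.766 TB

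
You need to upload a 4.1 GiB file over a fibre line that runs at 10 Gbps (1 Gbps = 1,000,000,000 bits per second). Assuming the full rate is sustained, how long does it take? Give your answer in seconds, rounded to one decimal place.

3.5 seconds

4.1 GiB = 4,402,341,478.4 bytes = 35,218,731,827.2 bits
10 Gbps = 10,000,000,000 bits/s
time = 35,218,731,827.2 / 10,000,000,000 = 3.5 s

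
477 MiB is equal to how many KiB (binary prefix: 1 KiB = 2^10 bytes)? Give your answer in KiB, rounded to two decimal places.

477 MiB = 477 × 2^20 bytes = 500,170,752 bytes
1 KiB = 1,024 bytes
500,170,752 / 1,024 = 488,448.00 KiB

488,448.00 KiB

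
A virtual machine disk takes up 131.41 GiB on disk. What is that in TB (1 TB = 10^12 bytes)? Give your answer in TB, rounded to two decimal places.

0.14 TB

131.41 GiB = 131.41 × 2^30 bytes = 141,100,413,091.84 bytes
1 TB = 10^12 bytes = 1,000,000,000,000 bytes
141,100,413,091.84 / 1,000,000,000,000 = 0.14 TB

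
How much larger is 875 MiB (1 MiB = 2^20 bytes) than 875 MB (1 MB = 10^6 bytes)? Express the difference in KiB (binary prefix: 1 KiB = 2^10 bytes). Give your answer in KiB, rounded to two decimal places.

875 MiB = 875 × 1,048,576 = 917,504,000 bytes
875 MB = 875 × 1,000,000 = 875,000,000 bytes
difference = 42,504,000 bytes
42,504,000 / 1,024 = 41,507.81 KiB

41,507.81 KiB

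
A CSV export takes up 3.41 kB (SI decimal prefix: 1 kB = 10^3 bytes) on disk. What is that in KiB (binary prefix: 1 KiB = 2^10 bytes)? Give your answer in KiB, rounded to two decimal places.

3.33 KiB

3.41 kB = 3.41 × 10^3 bytes = 3,410 bytes
1 KiB = 2^10 bytes = 1,024 bytes
3,410 / 1,024 = 3.33 KiB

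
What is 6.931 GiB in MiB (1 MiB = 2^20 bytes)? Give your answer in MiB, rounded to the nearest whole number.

7,097 MiB

6.931 GiB × 1,073,741,824 bytes/GiB = 7,442,104,582.144 bytes
1 MiB = 1,048,576 bytes
7,442,104,582.144 / 1,048,576 = 7,097 MiB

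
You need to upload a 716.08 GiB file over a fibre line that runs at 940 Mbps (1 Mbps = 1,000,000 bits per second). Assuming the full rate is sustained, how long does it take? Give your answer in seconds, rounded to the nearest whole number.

6,544 seconds

716.08 GiB = 768,885,045,329.92 bytes = 6,151,080,362,639.36 bits
940 Mbps = 940,000,000 bits/s
time = 6,151,080,362,639.36 / 940,000,000 = 6,544 s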